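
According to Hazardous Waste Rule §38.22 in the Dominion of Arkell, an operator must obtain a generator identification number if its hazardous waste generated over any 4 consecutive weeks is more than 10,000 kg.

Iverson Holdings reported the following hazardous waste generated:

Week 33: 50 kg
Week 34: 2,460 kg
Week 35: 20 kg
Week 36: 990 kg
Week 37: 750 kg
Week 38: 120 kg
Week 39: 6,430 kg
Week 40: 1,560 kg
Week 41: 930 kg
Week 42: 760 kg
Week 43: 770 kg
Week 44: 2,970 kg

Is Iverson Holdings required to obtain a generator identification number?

Week 33–Week 36: 50 kg + 2,460 kg + 20 kg + 990 kg = 3,520 kg (under)
Week 34–Week 37: 2,460 kg + 20 kg + 990 kg + 750 kg = 4,220 kg (under)
Week 35–Week 38: 20 kg + 990 kg + 750 kg + 120 kg = 1,880 kg (under)
Week 36–Week 39: 990 kg + 750 kg + 120 kg + 6,430 kg = 8,290 kg (under)
Week 37–Week 40: 750 kg + 120 kg + 6,430 kg + 1,560 kg = 8,860 kg (under)
Week 38–Week 41: 120 kg + 6,430 kg + 1,560 kg + 930 kg = 9,040 kg (under)
Week 39–Week 42: 6,430 kg + 1,560 kg + 930 kg + 760 kg = 9,680 kg (under)
Week 40–Week 43: 1,560 kg + 930 kg + 760 kg + 770 kg = 4,020 kg (under)
Week 41–Week 44: 930 kg + 760 kg + 770 kg + 2,970 kg = 5,430 kg (under)
No window exceeds 10,000 kg.

No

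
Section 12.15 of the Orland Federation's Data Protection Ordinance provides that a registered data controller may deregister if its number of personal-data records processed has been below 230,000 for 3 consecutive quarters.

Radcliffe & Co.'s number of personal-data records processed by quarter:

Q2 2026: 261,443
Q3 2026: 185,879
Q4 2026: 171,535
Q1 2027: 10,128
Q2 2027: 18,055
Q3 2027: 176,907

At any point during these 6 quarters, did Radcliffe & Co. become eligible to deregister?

Quarters below 230,000: Q3 2026, Q4 2026, Q1 2027, Q2 2027, Q3 2027.
Longest run of consecutive quarters below the threshold: 5.
5 ≥ 3, so Radcliffe & Co. became eligible.

Yes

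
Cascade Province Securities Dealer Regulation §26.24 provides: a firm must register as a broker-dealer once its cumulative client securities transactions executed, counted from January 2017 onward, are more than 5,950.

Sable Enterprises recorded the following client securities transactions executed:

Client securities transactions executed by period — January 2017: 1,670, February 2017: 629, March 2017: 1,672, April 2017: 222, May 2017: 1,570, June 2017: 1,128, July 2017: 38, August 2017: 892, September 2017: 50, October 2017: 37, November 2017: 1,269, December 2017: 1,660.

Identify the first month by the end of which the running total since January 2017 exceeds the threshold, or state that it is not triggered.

Through January 2017: 1,670
Through February 2017: 2,299
Through March 2017: 3,971
Through April 2017: 4,193
Through May 2017: 5,763
Through June 2017: 6,891 ← exceeds threshold

June 2017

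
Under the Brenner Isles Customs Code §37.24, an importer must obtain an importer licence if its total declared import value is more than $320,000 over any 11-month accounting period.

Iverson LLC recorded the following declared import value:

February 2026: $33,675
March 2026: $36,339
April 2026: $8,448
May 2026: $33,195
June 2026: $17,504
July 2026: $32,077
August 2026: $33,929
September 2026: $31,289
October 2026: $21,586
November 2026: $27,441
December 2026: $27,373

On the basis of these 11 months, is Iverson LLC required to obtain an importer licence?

Total declared import value: $33,675 + $36,339 + $8,448 + $33,195 + $17,504 + $32,077 + $33,929 + $31,289 + $21,586 + $27,441 + $27,373 = $302,856.
$302,856 ≤ $320,000, so the threshold is not exceeded.

No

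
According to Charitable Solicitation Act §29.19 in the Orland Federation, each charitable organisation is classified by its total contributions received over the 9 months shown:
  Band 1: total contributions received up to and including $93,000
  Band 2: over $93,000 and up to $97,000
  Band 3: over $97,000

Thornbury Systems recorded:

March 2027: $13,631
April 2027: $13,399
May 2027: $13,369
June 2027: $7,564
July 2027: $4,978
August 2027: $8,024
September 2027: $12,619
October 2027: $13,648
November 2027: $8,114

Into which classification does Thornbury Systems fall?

Total contributions received: $13,631 + $13,399 + $13,369 + $7,564 + $4,978 + $8,024 + $12,619 + $13,648 + $8,114 = $95,346.
$93,000 < $95,346 ≤ $97,000, so Band 2 applies.

Band 2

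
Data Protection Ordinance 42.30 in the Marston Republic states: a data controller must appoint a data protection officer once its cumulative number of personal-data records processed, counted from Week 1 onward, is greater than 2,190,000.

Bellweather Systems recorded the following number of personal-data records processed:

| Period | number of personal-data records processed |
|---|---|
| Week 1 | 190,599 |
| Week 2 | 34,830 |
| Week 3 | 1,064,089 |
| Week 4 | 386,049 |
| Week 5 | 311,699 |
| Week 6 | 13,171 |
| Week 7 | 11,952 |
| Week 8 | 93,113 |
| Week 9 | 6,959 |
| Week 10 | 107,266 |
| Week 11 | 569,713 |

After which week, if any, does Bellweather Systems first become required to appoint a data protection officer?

Week 10

Through Week 1: 190,599
Through Week 2: 225,429
Through Week 3: 1,289,518
Through Week 4: 1,675,567
Through Week 5: 1,987,266
Through Week 6: 2,000,437
Through Week 7: 2,012,389
Through Week 8: 2,105,502
Through Week 9: 2,112,461
Through Week 10: 2,219,727 ← exceeds threshold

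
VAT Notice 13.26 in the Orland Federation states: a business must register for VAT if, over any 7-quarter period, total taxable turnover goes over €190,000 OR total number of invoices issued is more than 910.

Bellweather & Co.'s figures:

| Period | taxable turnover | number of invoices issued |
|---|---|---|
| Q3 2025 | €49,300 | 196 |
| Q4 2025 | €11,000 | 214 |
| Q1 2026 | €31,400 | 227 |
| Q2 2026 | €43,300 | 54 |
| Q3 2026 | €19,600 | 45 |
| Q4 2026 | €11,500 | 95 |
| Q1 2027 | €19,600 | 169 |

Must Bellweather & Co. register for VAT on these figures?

Yes

Total taxable turnover: €49,300 + €11,000 + €31,400 + €43,300 + €19,600 + €11,500 + €19,600 = €185,700 (≤ €190,000).
Total number of invoices issued: 196 + 214 + 227 + 54 + 45 + 95 + 169 = 1,000 (> 910).
The test is 'or': at least one threshold is exceeded.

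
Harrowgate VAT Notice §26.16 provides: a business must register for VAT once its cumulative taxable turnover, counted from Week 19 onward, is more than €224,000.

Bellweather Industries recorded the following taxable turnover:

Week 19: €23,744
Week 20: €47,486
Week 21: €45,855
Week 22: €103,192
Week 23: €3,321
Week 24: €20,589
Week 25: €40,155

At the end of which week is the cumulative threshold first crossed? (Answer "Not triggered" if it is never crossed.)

Through Week 19: €23,744
Through Week 20: €71,230
Through Week 21: €117,085
Through Week 22: €220,277
Through Week 23: €223,598
Through Week 24: €244,187 ← exceeds threshold

Week 24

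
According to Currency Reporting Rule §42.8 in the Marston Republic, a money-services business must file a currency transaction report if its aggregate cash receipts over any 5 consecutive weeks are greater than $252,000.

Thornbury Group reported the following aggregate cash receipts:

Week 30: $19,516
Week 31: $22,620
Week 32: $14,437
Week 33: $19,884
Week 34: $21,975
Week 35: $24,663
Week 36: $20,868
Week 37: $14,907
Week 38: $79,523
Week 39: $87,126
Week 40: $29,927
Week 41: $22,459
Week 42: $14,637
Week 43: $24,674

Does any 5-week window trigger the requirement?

Week 30–Week 34: $19,516 + $22,620 + $14,437 + $19,884 + $21,975 = $98,432 (under)
Week 31–Week 35: $22,620 + $14,437 + $19,884 + $21,975 + $24,663 = $103,579 (under)
Week 32–Week 36: $14,437 + $19,884 + $21,975 + $24,663 + $20,868 = $101,827 (under)
Week 33–Week 37: $19,884 + $21,975 + $24,663 + $20,868 + $14,907 = $102,297 (under)
Week 34–Week 38: $21,975 + $24,663 + $20,868 + $14,907 + $79,523 = $161,936 (under)
Week 35–Week 39: $24,663 + $20,868 + $14,907 + $79,523 + $87,126 = $227,087 (under)
Week 36–Week 40: $20,868 + $14,907 + $79,523 + $87,126 + $29,927 = $232,351 (under)
Week 37–Week 41: $14,907 + $79,523 + $87,126 + $29,927 + $22,459 = $233,942 (under)
Week 38–Week 42: $79,523 + $87,126 + $29,927 + $22,459 + $14,637 = $233,672 (under)
Week 39–Week 43: $87,126 + $29,927 + $22,459 + $14,637 + $24,674 = $178,823 (under)
No window exceeds $252,000.

No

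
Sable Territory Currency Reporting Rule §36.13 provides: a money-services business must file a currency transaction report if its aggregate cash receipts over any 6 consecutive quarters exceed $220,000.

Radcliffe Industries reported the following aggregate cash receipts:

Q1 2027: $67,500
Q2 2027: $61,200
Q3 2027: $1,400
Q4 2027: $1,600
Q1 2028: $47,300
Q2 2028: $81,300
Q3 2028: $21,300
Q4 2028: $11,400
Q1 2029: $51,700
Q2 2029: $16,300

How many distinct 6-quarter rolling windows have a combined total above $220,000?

2

Q1 2027–Q2 2028: $67,500 + $61,200 + $1,400 + $1,600 + $47,300 + $81,300 = $260,300 (over)
Q2 2027–Q3 2028: $61,200 + $1,400 + $1,600 + $47,300 + $81,300 + $21,300 = $214,100 (under)
Q3 2027–Q4 2028: $1,400 + $1,600 + $47,300 + $81,300 + $21,300 + $11,400 = $164,300 (under)
Q4 2027–Q1 2029: $1,600 + $47,300 + $81,300 + $21,300 + $11,400 + $51,700 = $214,600 (under)
Q1 2028–Q2 2029: $47,300 + $81,300 + $21,300 + $11,400 + $51,700 + $16,300 = $229,300 (over)
2 windows exceed the threshold.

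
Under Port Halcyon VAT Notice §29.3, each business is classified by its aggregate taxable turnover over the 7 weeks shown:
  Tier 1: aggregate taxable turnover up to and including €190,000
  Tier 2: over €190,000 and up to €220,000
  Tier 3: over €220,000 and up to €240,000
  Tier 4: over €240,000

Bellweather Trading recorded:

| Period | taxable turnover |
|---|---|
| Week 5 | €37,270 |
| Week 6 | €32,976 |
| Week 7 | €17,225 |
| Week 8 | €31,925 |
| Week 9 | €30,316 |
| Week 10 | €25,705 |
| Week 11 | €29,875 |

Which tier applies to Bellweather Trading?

Aggregate taxable turnover: €37,270 + €32,976 + €17,225 + €31,925 + €30,316 + €25,705 + €29,875 = €205,292.
€190,000 < €205,292 ≤ €220,000, so Tier 2 applies.

Tier 2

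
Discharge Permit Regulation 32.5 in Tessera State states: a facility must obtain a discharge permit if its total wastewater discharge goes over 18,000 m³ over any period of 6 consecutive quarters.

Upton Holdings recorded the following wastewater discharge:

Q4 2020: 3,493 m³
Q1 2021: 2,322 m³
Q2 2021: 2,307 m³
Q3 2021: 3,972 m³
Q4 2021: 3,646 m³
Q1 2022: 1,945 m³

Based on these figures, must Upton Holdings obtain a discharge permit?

No

Total wastewater discharge: 3,493 m³ + 2,322 m³ + 2,307 m³ + 3,972 m³ + 3,646 m³ + 1,945 m³ = 17,685 m³.
17,685 m³ ≤ 18,000 m³, so the threshold is not exceeded.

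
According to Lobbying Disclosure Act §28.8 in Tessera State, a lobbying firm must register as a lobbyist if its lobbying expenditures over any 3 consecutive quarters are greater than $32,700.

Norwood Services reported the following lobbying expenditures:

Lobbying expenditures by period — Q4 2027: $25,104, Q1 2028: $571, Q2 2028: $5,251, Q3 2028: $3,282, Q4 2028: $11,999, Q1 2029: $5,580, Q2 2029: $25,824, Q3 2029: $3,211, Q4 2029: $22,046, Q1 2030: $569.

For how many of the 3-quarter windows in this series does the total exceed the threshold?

Q4 2027–Q2 2028: $25,104 + $571 + $5,251 = $30,926 (under)
Q1 2028–Q3 2028: $571 + $5,251 + $3,282 = $9,104 (under)
Q2 2028–Q4 2028: $5,251 + $3,282 + $11,999 = $20,532 (under)
Q3 2028–Q1 2029: $3,282 + $11,999 + $5,580 = $20,861 (under)
Q4 2028–Q2 2029: $11,999 + $5,580 + $25,824 = $43,403 (over)
Q1 2029–Q3 2029: $5,580 + $25,824 + $3,211 = $34,615 (over)
Q2 2029–Q4 2029: $25,824 + $3,211 + $22,046 = $51,081 (over)
Q3 2029–Q1 2030: $3,211 + $22,046 + $569 = $25,826 (under)
3 windows exceed the threshold.

3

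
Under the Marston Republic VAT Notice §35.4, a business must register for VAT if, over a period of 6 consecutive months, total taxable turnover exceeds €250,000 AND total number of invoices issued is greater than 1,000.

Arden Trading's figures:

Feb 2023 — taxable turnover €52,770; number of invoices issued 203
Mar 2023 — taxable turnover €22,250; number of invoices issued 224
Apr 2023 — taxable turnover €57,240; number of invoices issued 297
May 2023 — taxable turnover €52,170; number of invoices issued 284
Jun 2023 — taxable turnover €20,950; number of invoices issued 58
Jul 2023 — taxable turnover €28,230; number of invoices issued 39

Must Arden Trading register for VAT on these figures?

No

Total taxable turnover: €52,770 + €22,250 + €57,240 + €52,170 + €20,950 + €28,230 = €233,610 (≤ €250,000).
Total number of invoices issued: 203 + 224 + 297 + 284 + 58 + 39 = 1,105 (> 1,000).
The test is 'and': the rule requires both, and at least one is not exceeded.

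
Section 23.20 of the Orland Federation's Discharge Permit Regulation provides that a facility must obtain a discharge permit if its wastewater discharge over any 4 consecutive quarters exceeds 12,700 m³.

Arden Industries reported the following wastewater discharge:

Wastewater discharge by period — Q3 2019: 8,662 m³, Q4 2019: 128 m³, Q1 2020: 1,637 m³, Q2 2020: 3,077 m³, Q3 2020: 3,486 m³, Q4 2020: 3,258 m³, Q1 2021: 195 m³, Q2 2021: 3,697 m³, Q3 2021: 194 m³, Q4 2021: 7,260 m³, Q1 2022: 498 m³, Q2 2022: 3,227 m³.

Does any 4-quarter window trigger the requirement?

Yes

Q3 2019–Q2 2020: 8,662 m³ + 128 m³ + 1,637 m³ + 3,077 m³ = 13,504 m³ (over)
Q4 2019–Q3 2020: 128 m³ + 1,637 m³ + 3,077 m³ + 3,486 m³ = 8,328 m³ (under)
Q1 2020–Q4 2020: 1,637 m³ + 3,077 m³ + 3,486 m³ + 3,258 m³ = 11,458 m³ (under)
Q2 2020–Q1 2021: 3,077 m³ + 3,486 m³ + 3,258 m³ + 195 m³ = 10,016 m³ (under)
Q3 2020–Q2 2021: 3,486 m³ + 3,258 m³ + 195 m³ + 3,697 m³ = 10,636 m³ (under)
Q4 2020–Q3 2021: 3,258 m³ + 195 m³ + 3,697 m³ + 194 m³ = 7,344 m³ (under)
Q1 2021–Q4 2021: 195 m³ + 3,697 m³ + 194 m³ + 7,260 m³ = 11,346 m³ (under)
Q2 2021–Q1 2022: 3,697 m³ + 194 m³ + 7,260 m³ + 498 m³ = 11,649 m³ (under)
Q3 2021–Q2 2022: 194 m³ + 7,260 m³ + 498 m³ + 3,227 m³ = 11,179 m³ (under)
At least one window exceeds 12,700 m³.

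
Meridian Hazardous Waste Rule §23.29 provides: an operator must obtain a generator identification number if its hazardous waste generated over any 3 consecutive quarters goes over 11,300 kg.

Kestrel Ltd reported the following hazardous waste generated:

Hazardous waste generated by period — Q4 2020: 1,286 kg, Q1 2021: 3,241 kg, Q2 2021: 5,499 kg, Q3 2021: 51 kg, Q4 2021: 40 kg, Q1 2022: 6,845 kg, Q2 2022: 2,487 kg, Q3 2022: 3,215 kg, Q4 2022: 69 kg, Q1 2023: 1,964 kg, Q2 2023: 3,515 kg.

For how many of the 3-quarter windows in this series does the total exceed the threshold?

Q4 2020–Q2 2021: 1,286 kg + 3,241 kg + 5,499 kg = 10,026 kg (under)
Q1 2021–Q3 2021: 3,241 kg + 5,499 kg + 51 kg = 8,791 kg (under)
Q2 2021–Q4 2021: 5,499 kg + 51 kg + 40 kg = 5,590 kg (under)
Q3 2021–Q1 2022: 51 kg + 40 kg + 6,845 kg = 6,936 kg (under)
Q4 2021–Q2 2022: 40 kg + 6,845 kg + 2,487 kg = 9,372 kg (under)
Q1 2022–Q3 2022: 6,845 kg + 2,487 kg + 3,215 kg = 12,547 kg (over)
Q2 2022–Q4 2022: 2,487 kg + 3,215 kg + 69 kg = 5,771 kg (under)
Q3 2022–Q1 2023: 3,215 kg + 69 kg + 1,964 kg = 5,248 kg (under)
Q4 2022–Q2 2023: 69 kg + 1,964 kg + 3,515 kg = 5,548 kg (under)
1 window exceeds the threshold.

1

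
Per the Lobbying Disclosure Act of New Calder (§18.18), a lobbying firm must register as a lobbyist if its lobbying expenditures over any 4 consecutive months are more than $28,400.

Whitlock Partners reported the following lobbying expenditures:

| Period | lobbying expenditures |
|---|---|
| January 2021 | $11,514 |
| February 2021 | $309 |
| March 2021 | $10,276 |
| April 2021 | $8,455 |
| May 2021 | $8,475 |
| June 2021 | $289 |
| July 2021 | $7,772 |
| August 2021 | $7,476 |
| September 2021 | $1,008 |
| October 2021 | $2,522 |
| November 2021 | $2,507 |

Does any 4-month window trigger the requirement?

January 2021–April 2021: $11,514 + $309 + $10,276 + $8,455 = $30,554 (over)
February 2021–May 2021: $309 + $10,276 + $8,455 + $8,475 = $27,515 (under)
March 2021–June 2021: $10,276 + $8,455 + $8,475 + $289 = $27,495 (under)
April 2021–July 2021: $8,455 + $8,475 + $289 + $7,772 = $24,991 (under)
May 2021–August 2021: $8,475 + $289 + $7,772 + $7,476 = $24,012 (under)
June 2021–September 2021: $289 + $7,772 + $7,476 + $1,008 = $16,545 (under)
July 2021–October 2021: $7,772 + $7,476 + $1,008 + $2,522 = $18,778 (under)
August 2021–November 2021: $7,476 + $1,008 + $2,522 + $2,507 = $13,513 (under)
At least one window exceeds $28,400.

Yes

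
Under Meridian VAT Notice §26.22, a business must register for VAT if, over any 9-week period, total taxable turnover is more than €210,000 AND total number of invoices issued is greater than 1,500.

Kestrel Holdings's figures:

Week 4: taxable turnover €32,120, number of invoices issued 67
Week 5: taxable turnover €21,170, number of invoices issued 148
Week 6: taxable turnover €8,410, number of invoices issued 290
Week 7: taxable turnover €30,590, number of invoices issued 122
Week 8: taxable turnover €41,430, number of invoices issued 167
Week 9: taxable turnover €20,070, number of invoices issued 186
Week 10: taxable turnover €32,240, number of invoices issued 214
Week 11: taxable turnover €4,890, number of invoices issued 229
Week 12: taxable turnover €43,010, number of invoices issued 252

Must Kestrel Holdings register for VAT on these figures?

Yes

Total taxable turnover: €32,120 + €21,170 + €8,410 + €30,590 + €41,430 + €20,070 + €32,240 + €4,890 + €43,010 = €233,930 (> €210,000).
Total number of invoices issued: 67 + 148 + 290 + 122 + 167 + 186 + 214 + 229 + 252 = 1,675 (> 1,500).
The test is 'and': both thresholds are exceeded.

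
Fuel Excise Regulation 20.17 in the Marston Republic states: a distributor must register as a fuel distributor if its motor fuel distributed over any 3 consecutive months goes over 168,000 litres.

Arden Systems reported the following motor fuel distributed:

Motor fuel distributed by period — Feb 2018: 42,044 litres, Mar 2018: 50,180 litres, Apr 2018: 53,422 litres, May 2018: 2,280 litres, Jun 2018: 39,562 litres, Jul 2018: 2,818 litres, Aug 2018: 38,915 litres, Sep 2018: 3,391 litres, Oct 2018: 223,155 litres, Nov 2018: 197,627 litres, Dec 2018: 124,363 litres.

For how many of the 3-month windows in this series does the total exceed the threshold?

3

Feb 2018–Apr 2018: 42,044 litres + 50,180 litres + 53,422 litres = 145,646 litres (under)
Mar 2018–May 2018: 50,180 litres + 53,422 litres + 2,280 litres = 105,882 litres (under)
Apr 2018–Jun 2018: 53,422 litres + 2,280 litres + 39,562 litres = 95,264 litres (under)
May 2018–Jul 2018: 2,280 litres + 39,562 litres + 2,818 litres = 44,660 litres (under)
Jun 2018–Aug 2018: 39,562 litres + 2,818 litres + 38,915 litres = 81,295 litres (under)
Jul 2018–Sep 2018: 2,818 litres + 38,915 litres + 3,391 litres = 45,124 litres (under)
Aug 2018–Oct 2018: 38,915 litres + 3,391 litres + 223,155 litres = 265,461 litres (over)
Sep 2018–Nov 2018: 3,391 litres + 223,155 litres + 197,627 litres = 424,173 litres (over)
Oct 2018–Dec 2018: 223,155 litres + 197,627 litres + 124,363 litres = 545,145 litres (over)
3 windows exceed the threshold.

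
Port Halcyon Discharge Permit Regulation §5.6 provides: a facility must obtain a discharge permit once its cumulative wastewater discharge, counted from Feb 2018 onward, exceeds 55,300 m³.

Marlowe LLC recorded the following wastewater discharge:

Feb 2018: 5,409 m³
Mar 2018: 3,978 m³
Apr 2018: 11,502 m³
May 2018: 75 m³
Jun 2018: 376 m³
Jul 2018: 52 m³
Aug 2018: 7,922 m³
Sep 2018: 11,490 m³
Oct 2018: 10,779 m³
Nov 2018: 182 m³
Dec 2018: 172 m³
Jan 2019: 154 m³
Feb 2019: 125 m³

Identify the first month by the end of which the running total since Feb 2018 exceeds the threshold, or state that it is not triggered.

Not triggered

Through Feb 2018: 5,409 m³
Through Mar 2018: 9,387 m³
Through Apr 2018: 20,889 m³
Through May 2018: 20,964 m³
Through Jun 2018: 21,340 m³
Through Jul 2018: 21,392 m³
Through Aug 2018: 29,314 m³
Through Sep 2018: 40,804 m³
Through Oct 2018: 51,583 m³
Through Nov 2018: 51,765 m³
Through Dec 2018: 51,937 m³
Through Jan 2019: 52,091 m³
Through Feb 2019: 52,216 m³
Final cumulative total 52,216 m³ ≤ 55,300 m³; the threshold is never exceeded.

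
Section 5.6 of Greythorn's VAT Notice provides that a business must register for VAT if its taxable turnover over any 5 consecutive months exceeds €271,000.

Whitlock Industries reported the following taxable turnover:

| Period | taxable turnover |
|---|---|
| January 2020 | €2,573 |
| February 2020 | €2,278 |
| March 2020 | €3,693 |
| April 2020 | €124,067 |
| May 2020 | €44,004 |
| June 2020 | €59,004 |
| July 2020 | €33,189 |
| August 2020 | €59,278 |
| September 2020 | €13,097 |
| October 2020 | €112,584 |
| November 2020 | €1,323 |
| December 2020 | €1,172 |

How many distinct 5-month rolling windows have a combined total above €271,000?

2

January 2020–May 2020: €2,573 + €2,278 + €3,693 + €124,067 + €44,004 = €176,615 (under)
February 2020–June 2020: €2,278 + €3,693 + €124,067 + €44,004 + €59,004 = €233,046 (under)
March 2020–July 2020: €3,693 + €124,067 + €44,004 + €59,004 + €33,189 = €263,957 (under)
April 2020–August 2020: €124,067 + €44,004 + €59,004 + €33,189 + €59,278 = €319,542 (over)
May 2020–September 2020: €44,004 + €59,004 + €33,189 + €59,278 + €13,097 = €208,572 (under)
June 2020–October 2020: €59,004 + €33,189 + €59,278 + €13,097 + €112,584 = €277,152 (over)
July 2020–November 2020: €33,189 + €59,278 + €13,097 + €112,584 + €1,323 = €219,471 (under)
August 2020–December 2020: €59,278 + €13,097 + €112,584 + €1,323 + €1,172 = €187,454 (under)
2 windows exceed the threshold.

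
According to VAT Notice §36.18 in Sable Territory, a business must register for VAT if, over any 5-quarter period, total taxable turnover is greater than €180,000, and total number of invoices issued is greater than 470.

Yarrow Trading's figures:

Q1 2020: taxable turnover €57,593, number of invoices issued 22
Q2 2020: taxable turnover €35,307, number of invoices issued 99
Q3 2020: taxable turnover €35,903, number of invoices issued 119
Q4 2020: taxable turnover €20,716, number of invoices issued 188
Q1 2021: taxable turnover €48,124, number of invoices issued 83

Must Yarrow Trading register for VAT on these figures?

Total taxable turnover: €57,593 + €35,307 + €35,903 + €20,716 + €48,124 = €197,643 (> €180,000).
Total number of invoices issued: 22 + 99 + 119 + 188 + 83 = 511 (> 470).
The test is 'and': both thresholds are exceeded.

Yes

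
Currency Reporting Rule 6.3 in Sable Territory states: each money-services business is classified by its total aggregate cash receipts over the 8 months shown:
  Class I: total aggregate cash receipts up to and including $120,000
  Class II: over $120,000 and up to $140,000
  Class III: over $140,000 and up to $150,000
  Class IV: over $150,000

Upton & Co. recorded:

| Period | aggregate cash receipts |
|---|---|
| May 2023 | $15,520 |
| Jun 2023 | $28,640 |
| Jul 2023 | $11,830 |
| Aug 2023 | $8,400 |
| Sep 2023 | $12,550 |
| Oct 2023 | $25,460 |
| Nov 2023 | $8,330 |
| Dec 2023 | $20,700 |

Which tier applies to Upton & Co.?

Total aggregate cash receipts: $15,520 + $28,640 + $11,830 + $8,400 + $12,550 + $25,460 + $8,330 + $20,700 = $131,430.
$120,000 < $131,430 ≤ $140,000, so Class II applies.

Class II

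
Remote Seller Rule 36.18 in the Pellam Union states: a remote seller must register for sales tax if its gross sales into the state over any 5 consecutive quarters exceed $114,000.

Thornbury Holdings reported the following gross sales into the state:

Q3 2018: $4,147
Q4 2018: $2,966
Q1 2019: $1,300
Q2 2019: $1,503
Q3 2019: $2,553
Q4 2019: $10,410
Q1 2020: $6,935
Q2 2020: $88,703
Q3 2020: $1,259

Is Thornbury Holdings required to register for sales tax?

No

Q3 2018–Q3 2019: $4,147 + $2,966 + $1,300 + $1,503 + $2,553 = $12,469 (under)
Q4 2018–Q4 2019: $2,966 + $1,300 + $1,503 + $2,553 + $10,410 = $18,732 (under)
Q1 2019–Q1 2020: $1,300 + $1,503 + $2,553 + $10,410 + $6,935 = $22,701 (under)
Q2 2019–Q2 2020: $1,503 + $2,553 + $10,410 + $6,935 + $88,703 = $110,104 (under)
Q3 2019–Q3 2020: $2,553 + $10,410 + $6,935 + $88,703 + $1,259 = $109,860 (under)
No window exceeds $114,000.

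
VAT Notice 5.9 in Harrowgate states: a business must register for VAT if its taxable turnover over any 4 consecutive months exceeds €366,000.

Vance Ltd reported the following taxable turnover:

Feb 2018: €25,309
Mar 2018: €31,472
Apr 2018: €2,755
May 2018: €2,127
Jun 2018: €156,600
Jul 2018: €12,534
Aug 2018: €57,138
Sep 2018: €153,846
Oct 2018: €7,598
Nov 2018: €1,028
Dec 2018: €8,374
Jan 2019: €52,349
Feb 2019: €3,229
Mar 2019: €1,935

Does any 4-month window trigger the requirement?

Feb 2018–May 2018: €25,309 + €31,472 + €2,755 + €2,127 = €61,663 (under)
Mar 2018–Jun 2018: €31,472 + €2,755 + €2,127 + €156,600 = €192,954 (under)
Apr 2018–Jul 2018: €2,755 + €2,127 + €156,600 + €12,534 = €174,016 (under)
May 2018–Aug 2018: €2,127 + €156,600 + €12,534 + €57,138 = €228,399 (under)
Jun 2018–Sep 2018: €156,600 + €12,534 + €57,138 + €153,846 = €380,118 (over)
Jul 2018–Oct 2018: €12,534 + €57,138 + €153,846 + €7,598 = €231,116 (under)
Aug 2018–Nov 2018: €57,138 + €153,846 + €7,598 + €1,028 = €219,610 (under)
Sep 2018–Dec 2018: €153,846 + €7,598 + €1,028 + €8,374 = €170,846 (under)
Oct 2018–Jan 2019: €7,598 + €1,028 + €8,374 + €52,349 = €69,349 (under)
Nov 2018–Feb 2019: €1,028 + €8,374 + €52,349 + €3,229 = €64,980 (under)
Dec 2018–Mar 2019: €8,374 + €52,349 + €3,229 + €1,935 = €65,887 (under)
At least one window exceeds €366,000.

Yes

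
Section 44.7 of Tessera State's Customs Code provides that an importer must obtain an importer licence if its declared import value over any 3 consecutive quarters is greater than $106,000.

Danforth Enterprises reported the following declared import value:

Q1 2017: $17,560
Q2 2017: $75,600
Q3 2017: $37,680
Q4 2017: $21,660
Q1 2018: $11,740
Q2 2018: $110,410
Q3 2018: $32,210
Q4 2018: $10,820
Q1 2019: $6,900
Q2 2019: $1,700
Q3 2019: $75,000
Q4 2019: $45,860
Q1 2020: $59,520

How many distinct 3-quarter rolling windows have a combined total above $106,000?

7

Q1 2017–Q3 2017: $17,560 + $75,600 + $37,680 = $130,840 (over)
Q2 2017–Q4 2017: $75,600 + $37,680 + $21,660 = $134,940 (over)
Q3 2017–Q1 2018: $37,680 + $21,660 + $11,740 = $71,080 (under)
Q4 2017–Q2 2018: $21,660 + $11,740 + $110,410 = $143,810 (over)
Q1 2018–Q3 2018: $11,740 + $110,410 + $32,210 = $154,360 (over)
Q2 2018–Q4 2018: $110,410 + $32,210 + $10,820 = $153,440 (over)
Q3 2018–Q1 2019: $32,210 + $10,820 + $6,900 = $49,930 (under)
Q4 2018–Q2 2019: $10,820 + $6,900 + $1,700 = $19,420 (under)
Q1 2019–Q3 2019: $6,900 + $1,700 + $75,000 = $83,600 (under)
Q2 2019–Q4 2019: $1,700 + $75,000 + $45,860 = $122,560 (over)
Q3 2019–Q1 2020: $75,000 + $45,860 + $59,520 = $180,380 (over)
7 windows exceed the threshold.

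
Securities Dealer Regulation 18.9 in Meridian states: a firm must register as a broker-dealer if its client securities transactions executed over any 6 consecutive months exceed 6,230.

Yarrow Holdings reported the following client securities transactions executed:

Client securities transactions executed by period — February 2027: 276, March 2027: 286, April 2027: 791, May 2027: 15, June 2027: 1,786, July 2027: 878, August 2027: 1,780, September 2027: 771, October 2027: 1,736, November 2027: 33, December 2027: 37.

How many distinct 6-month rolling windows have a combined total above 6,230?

2

February 2027–July 2027: 276 + 286 + 791 + 15 + 1,786 + 878 = 4,032 (under)
March 2027–August 2027: 286 + 791 + 15 + 1,786 + 878 + 1,780 = 5,536 (under)
April 2027–September 2027: 791 + 15 + 1,786 + 878 + 1,780 + 771 = 6,021 (under)
May 2027–October 2027: 15 + 1,786 + 878 + 1,780 + 771 + 1,736 = 6,966 (over)
June 2027–November 2027: 1,786 + 878 + 1,780 + 771 + 1,736 + 33 = 6,984 (over)
July 2027–December 2027: 878 + 1,780 + 771 + 1,736 + 33 + 37 = 5,235 (under)
2 windows exceed the threshold.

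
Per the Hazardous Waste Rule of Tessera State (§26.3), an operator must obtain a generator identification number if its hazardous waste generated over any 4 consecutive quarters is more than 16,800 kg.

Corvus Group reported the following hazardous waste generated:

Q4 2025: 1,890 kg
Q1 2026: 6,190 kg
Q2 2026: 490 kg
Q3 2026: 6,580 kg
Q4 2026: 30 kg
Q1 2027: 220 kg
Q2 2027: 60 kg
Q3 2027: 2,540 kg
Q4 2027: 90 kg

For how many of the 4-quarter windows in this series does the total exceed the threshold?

0

Q4 2025–Q3 2026: 1,890 kg + 6,190 kg + 490 kg + 6,580 kg = 15,150 kg (under)
Q1 2026–Q4 2026: 6,190 kg + 490 kg + 6,580 kg + 30 kg = 13,290 kg (under)
Q2 2026–Q1 2027: 490 kg + 6,580 kg + 30 kg + 220 kg = 7,320 kg (under)
Q3 2026–Q2 2027: 6,580 kg + 30 kg + 220 kg + 60 kg = 6,890 kg (under)
Q4 2026–Q3 2027: 30 kg + 220 kg + 60 kg + 2,540 kg = 2,850 kg (under)
Q1 2027–Q4 2027: 220 kg + 60 kg + 2,540 kg + 90 kg = 2,910 kg (under)
0 windows exceed the threshold.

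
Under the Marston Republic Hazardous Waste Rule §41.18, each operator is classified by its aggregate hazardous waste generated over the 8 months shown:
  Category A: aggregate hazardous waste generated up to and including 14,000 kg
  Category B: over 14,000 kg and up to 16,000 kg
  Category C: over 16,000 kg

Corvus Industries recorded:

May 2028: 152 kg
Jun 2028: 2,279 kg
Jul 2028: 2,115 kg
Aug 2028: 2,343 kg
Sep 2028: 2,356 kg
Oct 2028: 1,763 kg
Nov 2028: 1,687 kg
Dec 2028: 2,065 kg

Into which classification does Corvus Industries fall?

Aggregate hazardous waste generated: 152 kg + 2,279 kg + 2,115 kg + 2,343 kg + 2,356 kg + 1,763 kg + 1,687 kg + 2,065 kg = 14,760 kg.
14,000 kg < 14,760 kg ≤ 16,000 kg, so Category B applies.

Category B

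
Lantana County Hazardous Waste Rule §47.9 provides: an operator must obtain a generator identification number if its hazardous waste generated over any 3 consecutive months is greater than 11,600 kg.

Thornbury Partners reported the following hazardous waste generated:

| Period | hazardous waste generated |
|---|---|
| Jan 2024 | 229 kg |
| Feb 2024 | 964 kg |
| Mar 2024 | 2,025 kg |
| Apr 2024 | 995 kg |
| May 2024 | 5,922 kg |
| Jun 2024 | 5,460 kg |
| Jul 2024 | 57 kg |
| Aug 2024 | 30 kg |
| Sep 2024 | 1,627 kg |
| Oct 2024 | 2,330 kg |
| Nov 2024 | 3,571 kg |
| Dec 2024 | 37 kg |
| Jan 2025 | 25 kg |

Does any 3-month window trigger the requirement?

Yes

Jan 2024–Mar 2024: 229 kg + 964 kg + 2,025 kg = 3,218 kg (under)
Feb 2024–Apr 2024: 964 kg + 2,025 kg + 995 kg = 3,984 kg (under)
Mar 2024–May 2024: 2,025 kg + 995 kg + 5,922 kg = 8,942 kg (under)
Apr 2024–Jun 2024: 995 kg + 5,922 kg + 5,460 kg = 12,377 kg (over)
May 2024–Jul 2024: 5,922 kg + 5,460 kg + 57 kg = 11,439 kg (under)
Jun 2024–Aug 2024: 5,460 kg + 57 kg + 30 kg = 5,547 kg (under)
Jul 2024–Sep 2024: 57 kg + 30 kg + 1,627 kg = 1,714 kg (under)
Aug 2024–Oct 2024: 30 kg + 1,627 kg + 2,330 kg = 3,987 kg (under)
Sep 2024–Nov 2024: 1,627 kg + 2,330 kg + 3,571 kg = 7,528 kg (under)
Oct 2024–Dec 2024: 2,330 kg + 3,571 kg + 37 kg = 5,938 kg (under)
Nov 2024–Jan 2025: 3,571 kg + 37 kg + 25 kg = 3,633 kg (under)
At least one window exceeds 11,600 kg.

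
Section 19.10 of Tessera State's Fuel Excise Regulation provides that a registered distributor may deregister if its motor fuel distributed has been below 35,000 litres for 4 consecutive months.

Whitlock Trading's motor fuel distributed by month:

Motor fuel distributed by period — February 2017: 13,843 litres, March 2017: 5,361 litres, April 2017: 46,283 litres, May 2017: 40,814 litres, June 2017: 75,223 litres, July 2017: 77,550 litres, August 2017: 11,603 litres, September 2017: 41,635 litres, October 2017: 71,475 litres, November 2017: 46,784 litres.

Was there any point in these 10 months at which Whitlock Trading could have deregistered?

Months below 35,000 litres: February 2017, March 2017, August 2017.
Longest run of consecutive months below the threshold: 2.
2 < 4, so Whitlock Trading never became eligible.

No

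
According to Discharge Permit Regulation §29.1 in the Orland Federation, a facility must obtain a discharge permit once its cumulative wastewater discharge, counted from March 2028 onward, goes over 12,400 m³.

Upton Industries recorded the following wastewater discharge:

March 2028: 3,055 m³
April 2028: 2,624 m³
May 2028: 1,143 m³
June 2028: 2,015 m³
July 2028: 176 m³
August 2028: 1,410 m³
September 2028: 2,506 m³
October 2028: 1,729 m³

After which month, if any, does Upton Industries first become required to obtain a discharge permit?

Through March 2028: 3,055 m³
Through April 2028: 5,679 m³
Through May 2028: 6,822 m³
Through June 2028: 8,837 m³
Through July 2028: 9,013 m³
Through August 2028: 10,423 m³
Through September 2028: 12,929 m³ ← exceeds threshold

September 2028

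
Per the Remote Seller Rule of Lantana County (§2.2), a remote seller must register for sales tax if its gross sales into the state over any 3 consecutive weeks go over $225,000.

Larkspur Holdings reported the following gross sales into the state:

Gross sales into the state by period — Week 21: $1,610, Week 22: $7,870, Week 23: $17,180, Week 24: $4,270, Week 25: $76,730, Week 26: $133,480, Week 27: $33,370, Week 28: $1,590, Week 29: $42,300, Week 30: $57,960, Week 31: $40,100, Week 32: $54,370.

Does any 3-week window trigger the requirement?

Yes

Week 21–Week 23: $1,610 + $7,870 + $17,180 = $26,660 (under)
Week 22–Week 24: $7,870 + $17,180 + $4,270 = $29,320 (under)
Week 23–Week 25: $17,180 + $4,270 + $76,730 = $98,180 (under)
Week 24–Week 26: $4,270 + $76,730 + $133,480 = $214,480 (under)
Week 25–Week 27: $76,730 + $133,480 + $33,370 = $243,580 (over)
Week 26–Week 28: $133,480 + $33,370 + $1,590 = $168,440 (under)
Week 27–Week 29: $33,370 + $1,590 + $42,300 = $77,260 (under)
Week 28–Week 30: $1,590 + $42,300 + $57,960 = $101,850 (under)
Week 29–Week 31: $42,300 + $57,960 + $40,100 = $140,360 (under)
Week 30–Week 32: $57,960 + $40,100 + $54,370 = $152,430 (under)
At least one window exceeds $225,000.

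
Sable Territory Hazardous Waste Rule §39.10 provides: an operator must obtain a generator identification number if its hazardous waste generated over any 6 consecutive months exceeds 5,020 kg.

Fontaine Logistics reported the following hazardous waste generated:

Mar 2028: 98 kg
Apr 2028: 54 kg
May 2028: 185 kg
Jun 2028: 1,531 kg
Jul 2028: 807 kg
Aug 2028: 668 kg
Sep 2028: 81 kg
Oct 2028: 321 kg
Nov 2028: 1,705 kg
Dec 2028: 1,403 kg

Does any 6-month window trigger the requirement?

Mar 2028–Aug 2028: 98 kg + 54 kg + 185 kg + 1,531 kg + 807 kg + 668 kg = 3,343 kg (under)
Apr 2028–Sep 2028: 54 kg + 185 kg + 1,531 kg + 807 kg + 668 kg + 81 kg = 3,326 kg (under)
May 2028–Oct 2028: 185 kg + 1,531 kg + 807 kg + 668 kg + 81 kg + 321 kg = 3,593 kg (under)
Jun 2028–Nov 2028: 1,531 kg + 807 kg + 668 kg + 81 kg + 321 kg + 1,705 kg = 5,113 kg (over)
Jul 2028–Dec 2028: 807 kg + 668 kg + 81 kg + 321 kg + 1,705 kg + 1,403 kg = 4,985 kg (under)
At least one window exceeds 5,020 kg.

Yes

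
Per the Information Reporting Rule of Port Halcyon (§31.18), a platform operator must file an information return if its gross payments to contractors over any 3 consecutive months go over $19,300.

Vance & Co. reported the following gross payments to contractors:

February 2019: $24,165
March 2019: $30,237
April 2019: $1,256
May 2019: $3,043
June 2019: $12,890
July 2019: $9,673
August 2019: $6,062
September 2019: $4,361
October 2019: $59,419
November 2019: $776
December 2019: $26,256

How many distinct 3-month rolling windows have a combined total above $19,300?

8

February 2019–April 2019: $24,165 + $30,237 + $1,256 = $55,658 (over)
March 2019–May 2019: $30,237 + $1,256 + $3,043 = $34,536 (over)
April 2019–June 2019: $1,256 + $3,043 + $12,890 = $17,189 (under)
May 2019–July 2019: $3,043 + $12,890 + $9,673 = $25,606 (over)
June 2019–August 2019: $12,890 + $9,673 + $6,062 = $28,625 (over)
July 2019–September 2019: $9,673 + $6,062 + $4,361 = $20,096 (over)
August 2019–October 2019: $6,062 + $4,361 + $59,419 = $69,842 (over)
September 2019–November 2019: $4,361 + $59,419 + $776 = $64,556 (over)
October 2019–December 2019: $59,419 + $776 + $26,256 = $86,451 (over)
8 windows exceed the threshold.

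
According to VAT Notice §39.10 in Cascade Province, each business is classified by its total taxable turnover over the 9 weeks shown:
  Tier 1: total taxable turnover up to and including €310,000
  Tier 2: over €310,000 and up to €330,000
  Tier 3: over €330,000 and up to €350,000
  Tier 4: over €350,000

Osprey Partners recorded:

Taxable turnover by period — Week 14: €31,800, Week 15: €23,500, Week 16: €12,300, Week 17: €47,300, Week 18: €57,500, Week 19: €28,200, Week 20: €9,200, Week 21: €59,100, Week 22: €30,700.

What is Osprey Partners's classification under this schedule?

Total taxable turnover: €31,800 + €23,500 + €12,300 + €47,300 + €57,500 + €28,200 + €9,200 + €59,100 + €30,700 = €299,600.
€299,600 ≤ €310,000, so Tier 1 applies.

Tier 1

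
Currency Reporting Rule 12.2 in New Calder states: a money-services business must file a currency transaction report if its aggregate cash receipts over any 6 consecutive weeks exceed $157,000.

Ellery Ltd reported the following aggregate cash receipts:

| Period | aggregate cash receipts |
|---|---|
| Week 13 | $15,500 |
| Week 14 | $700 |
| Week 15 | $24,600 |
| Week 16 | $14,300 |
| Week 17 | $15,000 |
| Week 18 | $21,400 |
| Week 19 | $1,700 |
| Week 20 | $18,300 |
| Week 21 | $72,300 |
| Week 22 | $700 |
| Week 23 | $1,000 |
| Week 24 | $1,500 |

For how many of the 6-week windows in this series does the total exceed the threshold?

0

Week 13–Week 18: $15,500 + $700 + $24,600 + $14,300 + $15,000 + $21,400 = $91,500 (under)
Week 14–Week 19: $700 + $24,600 + $14,300 + $15,000 + $21,400 + $1,700 = $77,700 (under)
Week 15–Week 20: $24,600 + $14,300 + $15,000 + $21,400 + $1,700 + $18,300 = $95,300 (under)
Week 16–Week 21: $14,300 + $15,000 + $21,400 + $1,700 + $18,300 + $72,300 = $143,000 (under)
Week 17–Week 22: $15,000 + $21,400 + $1,700 + $18,300 + $72,300 + $700 = $129,400 (under)
Week 18–Week 23: $21,400 + $1,700 + $18,300 + $72,300 + $700 + $1,000 = $115,400 (under)
Week 19–Week 24: $1,700 + $18,300 + $72,300 + $700 + $1,000 + $1,500 = $95,500 (under)
0 windows exceed the threshold.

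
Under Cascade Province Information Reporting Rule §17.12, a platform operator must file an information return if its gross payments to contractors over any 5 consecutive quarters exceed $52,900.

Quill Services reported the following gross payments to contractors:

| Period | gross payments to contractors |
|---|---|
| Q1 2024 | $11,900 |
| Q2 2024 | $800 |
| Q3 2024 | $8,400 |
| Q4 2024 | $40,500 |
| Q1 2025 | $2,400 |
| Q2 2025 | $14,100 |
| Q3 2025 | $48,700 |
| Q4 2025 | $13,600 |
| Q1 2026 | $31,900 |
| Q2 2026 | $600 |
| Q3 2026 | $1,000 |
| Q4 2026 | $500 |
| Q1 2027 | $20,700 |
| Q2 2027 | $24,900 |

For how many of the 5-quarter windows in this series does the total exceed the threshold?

8

Q1 2024–Q1 2025: $11,900 + $800 + $8,400 + $40,500 + $2,400 = $64,000 (over)
Q2 2024–Q2 2025: $800 + $8,400 + $40,500 + $2,400 + $14,100 = $66,200 (over)
Q3 2024–Q3 2025: $8,400 + $40,500 + $2,400 + $14,100 + $48,700 = $114,100 (over)
Q4 2024–Q4 2025: $40,500 + $2,400 + $14,100 + $48,700 + $13,600 = $119,300 (over)
Q1 2025–Q1 2026: $2,400 + $14,100 + $48,700 + $13,600 + $31,900 = $110,700 (over)
Q2 2025–Q2 2026: $14,100 + $48,700 + $13,600 + $31,900 + $600 = $108,900 (over)
Q3 2025–Q3 2026: $48,700 + $13,600 + $31,900 + $600 + $1,000 = $95,800 (over)
Q4 2025–Q4 2026: $13,600 + $31,900 + $600 + $1,000 + $500 = $47,600 (under)
Q1 2026–Q1 2027: $31,900 + $600 + $1,000 + $500 + $20,700 = $54,700 (over)
Q2 2026–Q2 2027: $600 + $1,000 + $500 + $20,700 + $24,900 = $47,700 (under)
8 windows exceed the threshold.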